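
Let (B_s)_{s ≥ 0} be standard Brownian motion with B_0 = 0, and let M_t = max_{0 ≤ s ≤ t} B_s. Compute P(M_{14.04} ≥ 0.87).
P(M_{14.04} ≥ 0.87) = 2·P(B_{14.04} ≥ 0.87) = 2(1 − Φ(0.87/√14.04)) ≈ 0.8164

By the reflection principle for Brownian motion, P(M_t ≥ a) = 2 · P(B_t ≥ a) for a ≥ 0. Since B_t ~ N(0, t), P(B_t ≥ 0.87) = 1 − Φ(0.87/√t) = 1 − Φ(0.87/√14.04) = 1 − Φ(0.2322). So
  P(M_{14.04} ≥ 0.87) = 2(1 − Φ(0.2322)) ≈ 0.8164.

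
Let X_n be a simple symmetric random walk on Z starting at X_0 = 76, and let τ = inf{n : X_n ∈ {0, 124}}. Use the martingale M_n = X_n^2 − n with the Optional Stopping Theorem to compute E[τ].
E[τ] = 3648

M_n = X_n^2 − n is a martingale (since E[X_{n+1}^2 | F_n] = X_n^2 + 1). By OST (τ has finite mean in a bounded region), E[M_τ] = E[M_0] = X_0^2 − 0 = 76^2 = 5776. Also E[M_τ] = E[X_τ^2] − E[τ]. The walk exits at 0 or 124, with P(hit 124 first) = 76/124, so E[X_τ^2] = 124^2 · 76/124 + 0 = 9424. Thus E[τ] = E[X_τ^2] − E[M_τ] = 9424 − 5776 = 3648 = 76(124 − 76) = 3648.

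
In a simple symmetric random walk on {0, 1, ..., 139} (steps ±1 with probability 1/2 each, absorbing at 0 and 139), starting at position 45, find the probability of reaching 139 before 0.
P(hit 139 before 0) = 45/139

Let u_k = P(hit 139 before 0 | start at k). Then u_0 = 0, u_139 = 1, and u_k = u_{k-1}/2 + u_{k+1}/2 for 1 ≤ k ≤ 138. This harmonic recurrence is solved by u_k = k/139, giving u_45 = 45/139.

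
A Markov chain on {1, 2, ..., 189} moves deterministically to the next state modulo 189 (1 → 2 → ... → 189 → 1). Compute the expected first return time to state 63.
E[T_63 | X_0 = 63] = 189

The chain cycles deterministically, so starting at state 63 it returns in exactly 189 steps. Equivalently, the stationary distribution is uniform π_j = 1/189 for every state j, so by Kac's formula E[T_63] = 1/π_63 = 189.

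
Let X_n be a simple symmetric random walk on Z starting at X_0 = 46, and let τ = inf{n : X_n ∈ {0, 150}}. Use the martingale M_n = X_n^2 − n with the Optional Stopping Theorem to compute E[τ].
E[τ] = 4784

M_n = X_n^2 − n is a martingale (since E[X_{n+1}^2 | F_n] = X_n^2 + 1). By OST (τ has finite mean in a bounded region), E[M_τ] = E[M_0] = X_0^2 − 0 = 46^2 = 2116. Also E[M_τ] = E[X_τ^2] − E[τ]. The walk exits at 0 or 150, with P(hit 150 first) = 46/150, so E[X_τ^2] = 150^2 · 46/150 + 0 = 6900. Thus E[τ] = E[X_τ^2] − E[M_τ] = 6900 − 2116 = 4784 = 46(150 − 46) = 4784.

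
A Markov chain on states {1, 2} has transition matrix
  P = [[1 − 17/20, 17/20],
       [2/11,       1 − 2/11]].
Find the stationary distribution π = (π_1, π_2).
π_1 = 40/227, π_2 = 187/227

Solve πP = π with π_1 + π_2 = 1. From πP = π: π_1 · (1 − 17/20) + π_2 · 2/11 = π_1 ⇒ π_2 · 2/11 = π_1 · 17/20 ⇒ π_2/π_1 = (17/20)/(2/11) = 187/40. Together with π_1 + π_2 = 1:
  π_1 = (2/11)/(17/20 + 2/11) = (2/11)/(227/220) = 40/227,
  π_2 = (17/20)/(17/20 + 2/11) = (17/20)/(227/220) = 187/227.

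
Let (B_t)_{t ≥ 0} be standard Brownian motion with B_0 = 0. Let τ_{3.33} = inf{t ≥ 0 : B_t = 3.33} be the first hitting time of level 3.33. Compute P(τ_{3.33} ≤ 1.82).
P(τ_{3.33} ≤ 1.82) = 2(1 − Φ(3.33/√1.82)) = 2(1 − Φ(2.4684)) ≈ 0.0136

By the reflection principle for standard BM, P(τ_b ≤ t) = 2 · P(B_t ≥ b). Since B_t ~ N(0, t), P(B_t ≥ 3.33) = 1 − Φ(3.33/√t) = 1 − Φ(3.33/√1.82) = 1 − Φ(2.4684) ≈ 0.00679. Doubling: P(τ_{3.33} ≤ 1.82) ≈ 2 · 0.00679 = 0.01358 ≈ 0.0136.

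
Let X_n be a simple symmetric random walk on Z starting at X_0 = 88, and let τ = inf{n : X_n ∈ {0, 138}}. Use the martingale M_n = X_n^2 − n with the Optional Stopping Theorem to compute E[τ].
E[τ] = 4400

M_n = X_n^2 − n is a martingale (since E[X_{n+1}^2 | F_n] = X_n^2 + 1). By OST (τ has finite mean in a bounded region), E[M_τ] = E[M_0] = X_0^2 − 0 = 88^2 = 7744. Also E[M_τ] = E[X_τ^2] − E[τ]. The walk exits at 0 or 138, with P(hit 138 first) = 88/138, so E[X_τ^2] = 138^2 · 88/138 + 0 = 12144. Thus E[τ] = E[X_τ^2] − E[M_τ] = 12144 − 7744 = 4400 = 88(138 − 88) = 4400.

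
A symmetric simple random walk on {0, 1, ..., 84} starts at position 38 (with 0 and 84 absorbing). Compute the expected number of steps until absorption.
E[τ | X_0 = 38] = 1748

Let v_k = E[τ | X_0 = k]. Boundary: v_0 = v_84 = 0. Recurrence: v_k = 1 + (v_{k-1} + v_{k+1})/2 for 1 ≤ k ≤ 83. The particular solution to v_k − (v_{k-1} + v_{k+1})/2 = 1 is v_k = −k^2. Adding homogeneous solution A + B k and matching boundaries gives v_k = k (84 − k). Substituting k = 38: v_38 = 38 · 46 = 1748.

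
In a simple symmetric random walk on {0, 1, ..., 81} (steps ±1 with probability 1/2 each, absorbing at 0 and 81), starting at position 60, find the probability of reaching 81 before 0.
P(hit 81 before 0) = 60/81 = 20/27

Let u_k = P(hit 81 before 0 | start at k). Then u_0 = 0, u_81 = 1, and u_k = u_{k-1}/2 + u_{k+1}/2 for 1 ≤ k ≤ 80. This harmonic recurrence is solved by u_k = k/81, giving u_60 = 60/81 = 20/27.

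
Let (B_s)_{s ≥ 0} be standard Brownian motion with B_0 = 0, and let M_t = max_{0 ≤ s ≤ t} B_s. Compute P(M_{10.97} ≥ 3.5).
P(M_{10.97} ≥ 3.5) = 2·P(B_{10.97} ≥ 3.5) = 2(1 − Φ(3.5/√10.97)) ≈ 0.2906

By the reflection principle for Brownian motion, P(M_t ≥ a) = 2 · P(B_t ≥ a) for a ≥ 0. Since B_t ~ N(0, t), P(B_t ≥ 3.5) = 1 − Φ(3.5/√t) = 1 − Φ(3.5/√10.97) = 1 − Φ(1.0567). So
  P(M_{10.97} ≥ 3.5) = 2(1 − Φ(1.0567)) ≈ 0.2906.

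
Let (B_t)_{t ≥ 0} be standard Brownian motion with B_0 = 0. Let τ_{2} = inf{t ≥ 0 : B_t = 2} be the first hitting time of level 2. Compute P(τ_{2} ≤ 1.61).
P(τ_{2} ≤ 1.61) = 2(1 − Φ(2/√1.61)) = 2(1 − Φ(1.5762)) ≈ 0.1150

By the reflection principle for standard BM, P(τ_b ≤ t) = 2 · P(B_t ≥ b). Since B_t ~ N(0, t), P(B_t ≥ 2) = 1 − Φ(2/√t) = 1 − Φ(2/√1.61) = 1 − Φ(1.5762) ≈ 0.05749. Doubling: P(τ_{2} ≤ 1.61) ≈ 2 · 0.05749 = 0.11498 ≈ 0.1150.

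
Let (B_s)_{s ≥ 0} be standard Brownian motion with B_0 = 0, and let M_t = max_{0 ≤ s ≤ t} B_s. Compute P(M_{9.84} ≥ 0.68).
P(M_{9.84} ≥ 0.68) = 2·P(B_{9.84} ≥ 0.68) = 2(1 − Φ(0.68/√9.84)) ≈ 0.8284

By the reflection principle for Brownian motion, P(M_t ≥ a) = 2 · P(B_t ≥ a) for a ≥ 0. Since B_t ~ N(0, t), P(B_t ≥ 0.68) = 1 − Φ(0.68/√t) = 1 − Φ(0.68/√9.84) = 1 − Φ(0.2168). So
  P(M_{9.84} ≥ 0.68) = 2(1 − Φ(0.2168)) ≈ 0.8284.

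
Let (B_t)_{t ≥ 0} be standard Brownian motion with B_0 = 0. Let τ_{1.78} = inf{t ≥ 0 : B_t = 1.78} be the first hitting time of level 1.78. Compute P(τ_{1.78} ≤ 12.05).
P(τ_{1.78} ≤ 12.05) = 2(1 − Φ(1.78/√12.05)) = 2(1 − Φ(0.5128)) ≈ 0.6081

By the reflection principle for standard BM, P(τ_b ≤ t) = 2 · P(B_t ≥ b). Since B_t ~ N(0, t), P(B_t ≥ 1.78) = 1 − Φ(1.78/√t) = 1 − Φ(1.78/√12.05) = 1 − Φ(0.5128) ≈ 0.30405. Doubling: P(τ_{1.78} ≤ 12.05) ≈ 2 · 0.30405 = 0.60810 ≈ 0.6081.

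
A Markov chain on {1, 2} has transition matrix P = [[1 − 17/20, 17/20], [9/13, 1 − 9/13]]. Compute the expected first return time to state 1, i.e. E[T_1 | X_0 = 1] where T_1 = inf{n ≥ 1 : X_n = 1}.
E[T_1 | X_0 = 1] = 1/π_1 = 401/180

For an irreducible recurrent Markov chain with stationary distribution π, E[T_i | X_0 = i] = 1/π_i (Kac's formula). Here π_1 = (9/13)/(17/20 + 9/13) = (9/13)/(401/260) = 180/401, so E[T_1 | X_0 = 1] = 1/π_1 = (17/20 + 9/13)/(9/13) = (401/260)/(9/13) = 401/180.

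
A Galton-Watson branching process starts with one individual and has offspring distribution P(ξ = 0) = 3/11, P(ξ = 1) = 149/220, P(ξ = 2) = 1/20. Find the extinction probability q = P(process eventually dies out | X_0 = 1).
q = 1

Mean offspring μ = 0·3/11 + 1·149/220 + 2·1/20 = 171/220 ≤ 1. For μ ≤ 1 with offspring not concentrated at 1, the Galton-Watson process goes extinct almost surely, so q = 1.
(Algebraic check: The pgf is f(s) = 3/11 + 149/220·s + 1/20·s². The extinction probability q is the smallest fixed point of f in [0, 1]. Setting s = f(s):
  1/20·s² + (149/220 − 1)·s + 3/11 = 0
  1/20·s² − (3/11 + 1/20)·s + 3/11 = 0
which factors as (s − 1)·(1/20·s − 3/11) = 0, giving roots s = 1 and s = (3/11)/(1/20) = 60/11. Since 60/11 ≥ 1, the smallest root in [0, 1] is s = 1.)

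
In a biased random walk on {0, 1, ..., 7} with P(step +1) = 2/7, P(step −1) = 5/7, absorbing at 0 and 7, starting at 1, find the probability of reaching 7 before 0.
P(hit 7 before 0) = (1 − (5/2)^1) / (1 − (5/2)^7) = 64/25999

Let u_k denote P(reach 7 before 0 | start at k). Boundary: u_0 = 0, u_7 = 1. Recurrence: u_k = 2/7·u_{k+1} + 5/7·u_{k-1} for 1 ≤ k ≤ 6. Try u_k = A + B·r^k with r = q/p = (5/7)/(2/7) = 5/2. Substitution satisfies the recurrence; boundary conditions give:
  u_k = (1 − r^k) / (1 − r^N) = (1 − (5/2)^1) / (1 − (5/2)^7) = 64/25999.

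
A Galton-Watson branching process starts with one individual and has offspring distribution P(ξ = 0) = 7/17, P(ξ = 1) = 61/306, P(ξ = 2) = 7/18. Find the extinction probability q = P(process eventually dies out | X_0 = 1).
q = 1

Mean offspring μ = 0·7/17 + 1·61/306 + 2·7/18 = 299/306 ≤ 1. For μ ≤ 1 with offspring not concentrated at 1, the Galton-Watson process goes extinct almost surely, so q = 1.
(Algebraic check: The pgf is f(s) = 7/17 + 61/306·s + 7/18·s². The extinction probability q is the smallest fixed point of f in [0, 1]. Setting s = f(s):
  7/18·s² + (61/306 − 1)·s + 7/17 = 0
  7/18·s² − (7/17 + 7/18)·s + 7/17 = 0
which factors as (s − 1)·(7/18·s − 7/17) = 0, giving roots s = 1 and s = (7/17)/(7/18) = 18/17. Since 18/17 ≥ 1, the smallest root in [0, 1] is s = 1.)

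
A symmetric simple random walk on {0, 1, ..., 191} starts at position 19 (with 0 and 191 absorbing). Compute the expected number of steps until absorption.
E[τ | X_0 = 19] = 3268

Let v_k = E[τ | X_0 = k]. Boundary: v_0 = v_191 = 0. Recurrence: v_k = 1 + (v_{k-1} + v_{k+1})/2 for 1 ≤ k ≤ 190. The particular solution to v_k − (v_{k-1} + v_{k+1})/2 = 1 is v_k = −k^2. Adding homogeneous solution A + B k and matching boundaries gives v_k = k (191 − k). Substituting k = 19: v_19 = 19 · 172 = 3268.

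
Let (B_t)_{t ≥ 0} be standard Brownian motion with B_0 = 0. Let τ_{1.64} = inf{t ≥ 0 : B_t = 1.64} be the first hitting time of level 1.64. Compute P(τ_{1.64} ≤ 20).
P(τ_{1.64} ≤ 20) = 2(1 − Φ(1.64/√20)) = 2(1 − Φ(0.3667)) ≈ 0.7138

By the reflection principle for standard BM, P(τ_b ≤ t) = 2 · P(B_t ≥ b). Since B_t ~ N(0, t), P(B_t ≥ 1.64) = 1 − Φ(1.64/√t) = 1 − Φ(1.64/√20) = 1 − Φ(0.3667) ≈ 0.35692. Doubling: P(τ_{1.64} ≤ 20) ≈ 2 · 0.35692 = 0.71384 ≈ 0.7138.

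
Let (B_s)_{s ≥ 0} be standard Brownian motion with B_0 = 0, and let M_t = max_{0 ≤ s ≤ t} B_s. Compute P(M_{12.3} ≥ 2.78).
P(M_{12.3} ≥ 2.78) = 2·P(B_{12.3} ≥ 2.78) = 2(1 − Φ(2.78/√12.3)) ≈ 0.4280

By the reflection principle for Brownian motion, P(M_t ≥ a) = 2 · P(B_t ≥ a) for a ≥ 0. Since B_t ~ N(0, t), P(B_t ≥ 2.78) = 1 − Φ(2.78/√t) = 1 − Φ(2.78/√12.3) = 1 − Φ(0.7927). So
  P(M_{12.3} ≥ 2.78) = 2(1 − Φ(0.7927)) ≈ 0.4280.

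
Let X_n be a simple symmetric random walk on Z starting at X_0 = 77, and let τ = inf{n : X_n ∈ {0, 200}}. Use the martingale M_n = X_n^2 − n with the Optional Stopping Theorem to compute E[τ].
E[τ] = 9471

M_n = X_n^2 − n is a martingale (since E[X_{n+1}^2 | F_n] = X_n^2 + 1). By OST (τ has finite mean in a bounded region), E[M_τ] = E[M_0] = X_0^2 − 0 = 77^2 = 5929. Also E[M_τ] = E[X_τ^2] − E[τ]. The walk exits at 0 or 200, with P(hit 200 first) = 77/200, so E[X_τ^2] = 200^2 · 77/200 + 0 = 15400. Thus E[τ] = E[X_τ^2] − E[M_τ] = 15400 − 5929 = 9471 = 77(200 − 77) = 9471.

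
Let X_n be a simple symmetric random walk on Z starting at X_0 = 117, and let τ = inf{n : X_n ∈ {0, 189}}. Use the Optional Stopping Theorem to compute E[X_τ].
E[X_τ] = 117

X_n is a martingale and τ is a bounded-mean stopping time (indeed τ is finite a.s. with bounded expectation since the walk is in a bounded region). By the OST, E[X_τ] = E[X_0] = 117. Equivalently: E[X_τ] = 189 · P(hit 189 first) + 0 · P(hit 0 first) = 189 · (117/189) = 117.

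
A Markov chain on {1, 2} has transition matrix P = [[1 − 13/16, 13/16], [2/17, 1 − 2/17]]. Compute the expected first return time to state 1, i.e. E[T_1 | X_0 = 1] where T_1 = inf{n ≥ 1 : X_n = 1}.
E[T_1 | X_0 = 1] = 1/π_1 = 253/32

For an irreducible recurrent Markov chain with stationary distribution π, E[T_i | X_0 = i] = 1/π_i (Kac's formula). Here π_1 = (2/17)/(13/16 + 2/17) = (2/17)/(253/272) = 32/253, so E[T_1 | X_0 = 1] = 1/π_1 = (13/16 + 2/17)/(2/17) = (253/272)/(2/17) = 253/32.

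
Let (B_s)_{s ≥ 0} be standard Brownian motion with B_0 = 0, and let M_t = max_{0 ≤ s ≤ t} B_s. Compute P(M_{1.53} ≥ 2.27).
P(M_{1.53} ≥ 2.27) = 2·P(B_{1.53} ≥ 2.27) = 2(1 − Φ(2.27/√1.53)) ≈ 0.0665

By the reflection principle for Brownian motion, P(M_t ≥ a) = 2 · P(B_t ≥ a) for a ≥ 0. Since B_t ~ N(0, t), P(B_t ≥ 2.27) = 1 − Φ(2.27/√t) = 1 − Φ(2.27/√1.53) = 1 − Φ(1.8352). So
  P(M_{1.53} ≥ 2.27) = 2(1 − Φ(1.8352)) ≈ 0.0665.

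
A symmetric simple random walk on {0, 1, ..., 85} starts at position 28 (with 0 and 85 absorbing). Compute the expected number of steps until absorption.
E[τ | X_0 = 28] = 1596

Let v_k = E[τ | X_0 = k]. Boundary: v_0 = v_85 = 0. Recurrence: v_k = 1 + (v_{k-1} + v_{k+1})/2 for 1 ≤ k ≤ 84. The particular solution to v_k − (v_{k-1} + v_{k+1})/2 = 1 is v_k = −k^2. Adding homogeneous solution A + B k and matching boundaries gives v_k = k (85 − k). Substituting k = 28: v_28 = 28 · 57 = 1596.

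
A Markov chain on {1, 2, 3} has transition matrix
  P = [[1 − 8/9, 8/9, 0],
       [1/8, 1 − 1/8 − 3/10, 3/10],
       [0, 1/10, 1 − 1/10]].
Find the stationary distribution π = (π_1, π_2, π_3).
π = (9/265, 64/265, 192/265)

This is a birth-death chain on three states, which satisfies detailed balance: π_1 · P_{12} = π_2 · P_{21} and π_2 · P_{23} = π_3 · P_{32}.
From π_1 · 8/9 = π_2 · 1/8: π_2/π_1 = (8/9)/(1/8) = 64/9.
From π_2 · 3/10 = π_3 · 1/10: π_3/π_2 = (3/10)/(1/10) = 3.
Take π_1 proportional to 1; then unnormalized π = (1, 64/9, 64/3). Normalize by dividing by the sum 265/9:
  π = (9/265, 64/265, 192/265).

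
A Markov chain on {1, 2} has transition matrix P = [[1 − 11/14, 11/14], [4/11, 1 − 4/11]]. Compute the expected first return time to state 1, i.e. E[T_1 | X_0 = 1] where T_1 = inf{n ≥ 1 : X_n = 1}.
E[T_1 | X_0 = 1] = 1/π_1 = 177/56

For an irreducible recurrent Markov chain with stationary distribution π, E[T_i | X_0 = i] = 1/π_i (Kac's formula). Here π_1 = (4/11)/(11/14 + 4/11) = (4/11)/(177/154) = 56/177, so E[T_1 | X_0 = 1] = 1/π_1 = (11/14 + 4/11)/(4/11) = (177/154)/(4/11) = 177/56.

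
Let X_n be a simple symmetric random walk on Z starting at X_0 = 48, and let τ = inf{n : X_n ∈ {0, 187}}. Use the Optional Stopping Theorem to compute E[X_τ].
E[X_τ] = 48

X_n is a martingale and τ is a bounded-mean stopping time (indeed τ is finite a.s. with bounded expectation since the walk is in a bounded region). By the OST, E[X_τ] = E[X_0] = 48. Equivalently: E[X_τ] = 187 · P(hit 187 first) + 0 · P(hit 0 first) = 187 · (48/187) = 48.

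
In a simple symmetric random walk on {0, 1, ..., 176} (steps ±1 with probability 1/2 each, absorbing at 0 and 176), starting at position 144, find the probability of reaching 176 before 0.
P(hit 176 before 0) = 144/176 = 9/11

Let u_k = P(hit 176 before 0 | start at k). Then u_0 = 0, u_176 = 1, and u_k = u_{k-1}/2 + u_{k+1}/2 for 1 ≤ k ≤ 175. This harmonic recurrence is solved by u_k = k/176, giving u_144 = 144/176 = 9/11.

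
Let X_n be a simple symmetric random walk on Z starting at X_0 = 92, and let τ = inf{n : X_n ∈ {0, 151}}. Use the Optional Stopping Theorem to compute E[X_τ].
E[X_τ] = 92

X_n is a martingale and τ is a bounded-mean stopping time (indeed τ is finite a.s. with bounded expectation since the walk is in a bounded region). By the OST, E[X_τ] = E[X_0] = 92. Equivalently: E[X_τ] = 151 · P(hit 151 first) + 0 · P(hit 0 first) = 151 · (92/151) = 92.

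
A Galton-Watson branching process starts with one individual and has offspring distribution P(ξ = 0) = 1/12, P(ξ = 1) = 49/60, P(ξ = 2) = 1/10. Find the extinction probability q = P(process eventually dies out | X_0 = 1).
q = 5/6

The pgf is f(s) = 1/12 + 49/60·s + 1/10·s². The extinction probability q is the smallest fixed point of f in [0, 1]. Setting s = f(s):
  1/10·s² + (49/60 − 1)·s + 1/12 = 0
  1/10·s² − (1/12 + 1/10)·s + 1/12 = 0
which factors as (s − 1)·(1/10·s − 1/12) = 0, giving roots s = 1 and s = (1/12)/(1/10) = 5/6.
Mean offspring μ = 49/60 + 2·1/10 = 61/60 > 1 (supercritical), so q < 1. The extinction probability is the smaller root: q = (1/12)/(1/10) = 5/6.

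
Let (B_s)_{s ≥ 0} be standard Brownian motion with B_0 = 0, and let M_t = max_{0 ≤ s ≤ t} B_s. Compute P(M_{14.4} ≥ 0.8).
P(M_{14.4} ≥ 0.8) = 2·P(B_{14.4} ≥ 0.8) = 2(1 − Φ(0.8/√14.4)) ≈ 0.8330

By the reflection principle for Brownian motion, P(M_t ≥ a) = 2 · P(B_t ≥ a) for a ≥ 0. Since B_t ~ N(0, t), P(B_t ≥ 0.8) = 1 − Φ(0.8/√t) = 1 − Φ(0.8/√14.4) = 1 − Φ(0.2108). So
  P(M_{14.4} ≥ 0.8) = 2(1 − Φ(0.2108)) ≈ 0.8330.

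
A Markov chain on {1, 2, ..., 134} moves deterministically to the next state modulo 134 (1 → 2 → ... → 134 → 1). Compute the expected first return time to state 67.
E[T_67 | X_0 = 67] = 134

The chain cycles deterministically, so starting at state 67 it returns in exactly 134 steps. Equivalently, the stationary distribution is uniform π_j = 1/134 for every state j, so by Kac's formula E[T_67] = 1/π_67 = 134.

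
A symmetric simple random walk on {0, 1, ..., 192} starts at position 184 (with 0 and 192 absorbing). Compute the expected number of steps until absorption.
E[τ | X_0 = 184] = 1472

Let v_k = E[τ | X_0 = k]. Boundary: v_0 = v_192 = 0. Recurrence: v_k = 1 + (v_{k-1} + v_{k+1})/2 for 1 ≤ k ≤ 191. The particular solution to v_k − (v_{k-1} + v_{k+1})/2 = 1 is v_k = −k^2. Adding homogeneous solution A + B k and matching boundaries gives v_k = k (192 − k). Substituting k = 184: v_184 = 184 · 8 = 1472.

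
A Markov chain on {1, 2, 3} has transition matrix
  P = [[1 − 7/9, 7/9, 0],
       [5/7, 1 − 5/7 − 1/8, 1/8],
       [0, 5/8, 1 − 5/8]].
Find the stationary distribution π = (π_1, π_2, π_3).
π = (75/173, 245/519, 49/519)

This is a birth-death chain on three states, which satisfies detailed balance: π_1 · P_{12} = π_2 · P_{21} and π_2 · P_{23} = π_3 · P_{32}.
From π_1 · 7/9 = π_2 · 5/7: π_2/π_1 = (7/9)/(5/7) = 49/45.
From π_2 · 1/8 = π_3 · 5/8: π_3/π_2 = (1/8)/(5/8) = 1/5.
Take π_1 proportional to 1; then unnormalized π = (1, 49/45, 49/225). Normalize by dividing by the sum 173/75:
  π = (75/173, 245/519, 49/519).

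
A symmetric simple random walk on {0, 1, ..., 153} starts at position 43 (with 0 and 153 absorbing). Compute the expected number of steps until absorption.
E[τ | X_0 = 43] = 4730

Let v_k = E[τ | X_0 = k]. Boundary: v_0 = v_153 = 0. Recurrence: v_k = 1 + (v_{k-1} + v_{k+1})/2 for 1 ≤ k ≤ 152. The particular solution to v_k − (v_{k-1} + v_{k+1})/2 = 1 is v_k = −k^2. Adding homogeneous solution A + B k and matching boundaries gives v_k = k (153 − k). Substituting k = 43: v_43 = 43 · 110 = 4730.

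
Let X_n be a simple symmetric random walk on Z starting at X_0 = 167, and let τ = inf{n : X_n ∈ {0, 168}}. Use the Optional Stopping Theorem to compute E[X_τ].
E[X_τ] = 167

X_n is a martingale and τ is a bounded-mean stopping time (indeed τ is finite a.s. with bounded expectation since the walk is in a bounded region). By the OST, E[X_τ] = E[X_0] = 167. Equivalently: E[X_τ] = 168 · P(hit 168 first) + 0 · P(hit 0 first) = 168 · (167/168) = 167.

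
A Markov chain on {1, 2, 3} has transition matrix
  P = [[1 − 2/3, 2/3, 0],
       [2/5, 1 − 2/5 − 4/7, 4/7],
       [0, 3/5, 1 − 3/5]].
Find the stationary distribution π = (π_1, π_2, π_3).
π = (63/268, 105/268, 25/67)

This is a birth-death chain on three states, which satisfies detailed balance: π_1 · P_{12} = π_2 · P_{21} and π_2 · P_{23} = π_3 · P_{32}.
From π_1 · 2/3 = π_2 · 2/5: π_2/π_1 = (2/3)/(2/5) = 5/3.
From π_2 · 4/7 = π_3 · 3/5: π_3/π_2 = (4/7)/(3/5) = 20/21.
Take π_1 proportional to 1; then unnormalized π = (1, 5/3, 100/63). Normalize by dividing by the sum 268/63:
  π = (63/268, 105/268, 25/67).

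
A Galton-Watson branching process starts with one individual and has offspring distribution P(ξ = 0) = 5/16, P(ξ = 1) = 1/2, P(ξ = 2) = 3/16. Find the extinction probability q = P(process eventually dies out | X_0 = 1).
q = 1

Mean offspring μ = 0·5/16 + 1·1/2 + 2·3/16 = 7/8 ≤ 1. For μ ≤ 1 with offspring not concentrated at 1, the Galton-Watson process goes extinct almost surely, so q = 1.
(Algebraic check: The pgf is f(s) = 5/16 + 1/2·s + 3/16·s². The extinction probability q is the smallest fixed point of f in [0, 1]. Setting s = f(s):
  3/16·s² + (1/2 − 1)·s + 5/16 = 0
  3/16·s² − (5/16 + 3/16)·s + 5/16 = 0
which factors as (s − 1)·(3/16·s − 5/16) = 0, giving roots s = 1 and s = (5/16)/(3/16) = 5/3. Since 5/3 ≥ 1, the smallest root in [0, 1] is s = 1.)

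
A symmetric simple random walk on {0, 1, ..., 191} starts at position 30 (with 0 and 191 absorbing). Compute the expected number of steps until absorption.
E[τ | X_0 = 30] = 4830

Let v_k = E[τ | X_0 = k]. Boundary: v_0 = v_191 = 0. Recurrence: v_k = 1 + (v_{k-1} + v_{k+1})/2 for 1 ≤ k ≤ 190. The particular solution to v_k − (v_{k-1} + v_{k+1})/2 = 1 is v_k = −k^2. Adding homogeneous solution A + B k and matching boundaries gives v_k = k (191 − k). Substituting k = 30: v_30 = 30 · 161 = 4830.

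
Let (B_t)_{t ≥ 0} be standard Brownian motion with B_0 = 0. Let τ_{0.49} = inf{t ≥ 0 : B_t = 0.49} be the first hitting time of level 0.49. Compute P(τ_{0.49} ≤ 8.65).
P(τ_{0.49} ≤ 8.65) = 2(1 − Φ(0.49/√8.65)) = 2(1 − Φ(0.1666)) ≈ 0.8677

By the reflection principle for standard BM, P(τ_b ≤ t) = 2 · P(B_t ≥ b). Since B_t ~ N(0, t), P(B_t ≥ 0.49) = 1 − Φ(0.49/√t) = 1 − Φ(0.49/√8.65) = 1 − Φ(0.1666) ≈ 0.43384. Doubling: P(τ_{0.49} ≤ 8.65) ≈ 2 · 0.43384 = 0.86768 ≈ 0.8677.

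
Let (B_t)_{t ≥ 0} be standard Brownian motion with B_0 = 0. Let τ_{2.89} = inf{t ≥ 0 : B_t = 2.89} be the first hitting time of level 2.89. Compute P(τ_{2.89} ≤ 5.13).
P(τ_{2.89} ≤ 5.13) = 2(1 − Φ(2.89/√5.13)) = 2(1 − Φ(1.2760)) ≈ 0.2020

By the reflection principle for standard BM, P(τ_b ≤ t) = 2 · P(B_t ≥ b). Since B_t ~ N(0, t), P(B_t ≥ 2.89) = 1 − Φ(2.89/√t) = 1 − Φ(2.89/√5.13) = 1 − Φ(1.2760) ≈ 0.10098. Doubling: P(τ_{2.89} ≤ 5.13) ≈ 2 · 0.10098 = 0.20196 ≈ 0.2020.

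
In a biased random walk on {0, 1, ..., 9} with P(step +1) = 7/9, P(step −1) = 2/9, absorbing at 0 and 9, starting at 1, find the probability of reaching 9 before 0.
P(hit 9 before 0) = (1 − (2/7)^1) / (1 − (2/7)^9) = 5764801/8070619

Let u_k denote P(reach 9 before 0 | start at k). Boundary: u_0 = 0, u_9 = 1. Recurrence: u_k = 7/9·u_{k+1} + 2/9·u_{k-1} for 1 ≤ k ≤ 8. Try u_k = A + B·r^k with r = q/p = (2/9)/(7/9) = 2/7. Substitution satisfies the recurrence; boundary conditions give:
  u_k = (1 − r^k) / (1 − r^N) = (1 − (2/7)^1) / (1 − (2/7)^9) = 5764801/8070619.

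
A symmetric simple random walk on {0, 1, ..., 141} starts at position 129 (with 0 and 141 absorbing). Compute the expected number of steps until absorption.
E[τ | X_0 = 129] = 1548

Let v_k = E[τ | X_0 = k]. Boundary: v_0 = v_141 = 0. Recurrence: v_k = 1 + (v_{k-1} + v_{k+1})/2 for 1 ≤ k ≤ 140. The particular solution to v_k − (v_{k-1} + v_{k+1})/2 = 1 is v_k = −k^2. Adding homogeneous solution A + B k and matching boundaries gives v_k = k (141 − k). Substituting k = 129: v_129 = 129 · 12 = 1548.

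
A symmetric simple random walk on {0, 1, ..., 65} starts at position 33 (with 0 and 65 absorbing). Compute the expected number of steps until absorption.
E[τ | X_0 = 33] = 1056

Let v_k = E[τ | X_0 = k]. Boundary: v_0 = v_65 = 0. Recurrence: v_k = 1 + (v_{k-1} + v_{k+1})/2 for 1 ≤ k ≤ 64. The particular solution to v_k − (v_{k-1} + v_{k+1})/2 = 1 is v_k = −k^2. Adding homogeneous solution A + B k and matching boundaries gives v_k = k (65 − k). Substituting k = 33: v_33 = 33 · 32 = 1056.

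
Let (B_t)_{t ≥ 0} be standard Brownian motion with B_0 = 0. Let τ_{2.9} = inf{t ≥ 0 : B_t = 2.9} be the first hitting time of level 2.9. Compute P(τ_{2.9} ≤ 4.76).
P(τ_{2.9} ≤ 4.76) = 2(1 − Φ(2.9/√4.76)) = 2(1 − Φ(1.3292)) ≈ 0.1838

By the reflection principle for standard BM, P(τ_b ≤ t) = 2 · P(B_t ≥ b). Since B_t ~ N(0, t), P(B_t ≥ 2.9) = 1 − Φ(2.9/√t) = 1 − Φ(2.9/√4.76) = 1 − Φ(1.3292) ≈ 0.09189. Doubling: P(τ_{2.9} ≤ 4.76) ≈ 2 · 0.09189 = 0.18378 ≈ 0.1838.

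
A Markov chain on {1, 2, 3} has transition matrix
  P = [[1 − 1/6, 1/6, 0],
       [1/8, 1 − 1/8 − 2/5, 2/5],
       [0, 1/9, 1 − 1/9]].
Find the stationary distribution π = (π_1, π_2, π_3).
π = (15/107, 20/107, 72/107)

This is a birth-death chain on three states, which satisfies detailed balance: π_1 · P_{12} = π_2 · P_{21} and π_2 · P_{23} = π_3 · P_{32}.
From π_1 · 1/6 = π_2 · 1/8: π_2/π_1 = (1/6)/(1/8) = 4/3.
From π_2 · 2/5 = π_3 · 1/9: π_3/π_2 = (2/5)/(1/9) = 18/5.
Take π_1 proportional to 1; then unnormalized π = (1, 4/3, 24/5). Normalize by dividing by the sum 107/15:
  π = (15/107, 20/107, 72/107).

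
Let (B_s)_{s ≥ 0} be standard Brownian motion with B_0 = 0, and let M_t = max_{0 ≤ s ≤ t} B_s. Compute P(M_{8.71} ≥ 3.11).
P(M_{8.71} ≥ 3.11) = 2·P(B_{8.71} ≥ 3.11) = 2(1 − Φ(3.11/√8.71)) ≈ 0.2920

By the reflection principle for Brownian motion, P(M_t ≥ a) = 2 · P(B_t ≥ a) for a ≥ 0. Since B_t ~ N(0, t), P(B_t ≥ 3.11) = 1 − Φ(3.11/√t) = 1 − Φ(3.11/√8.71) = 1 − Φ(1.0538). So
  P(M_{8.71} ≥ 3.11) = 2(1 − Φ(1.0538)) ≈ 0.2920.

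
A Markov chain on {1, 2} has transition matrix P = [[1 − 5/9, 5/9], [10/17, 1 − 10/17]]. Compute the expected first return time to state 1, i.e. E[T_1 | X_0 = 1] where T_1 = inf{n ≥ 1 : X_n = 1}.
E[T_1 | X_0 = 1] = 1/π_1 = 35/18

For an irreducible recurrent Markov chain with stationary distribution π, E[T_i | X_0 = i] = 1/π_i (Kac's formula). Here π_1 = (10/17)/(5/9 + 10/17) = (10/17)/(175/153) = 18/35, so E[T_1 | X_0 = 1] = 1/π_1 = (5/9 + 10/17)/(10/17) = (175/153)/(10/17) = 35/18.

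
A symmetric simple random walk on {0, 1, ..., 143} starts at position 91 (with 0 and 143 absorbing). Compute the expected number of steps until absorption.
E[τ | X_0 = 91] = 4732

Let v_k = E[τ | X_0 = k]. Boundary: v_0 = v_143 = 0. Recurrence: v_k = 1 + (v_{k-1} + v_{k+1})/2 for 1 ≤ k ≤ 142. The particular solution to v_k − (v_{k-1} + v_{k+1})/2 = 1 is v_k = −k^2. Adding homogeneous solution A + B k and matching boundaries gives v_k = k (143 − k). Substituting k = 91: v_91 = 91 · 52 = 4732.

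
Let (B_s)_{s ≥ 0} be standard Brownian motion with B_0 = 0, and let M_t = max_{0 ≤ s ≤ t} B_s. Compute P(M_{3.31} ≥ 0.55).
P(M_{3.31} ≥ 0.55) = 2·P(B_{3.31} ≥ 0.55) = 2(1 − Φ(0.55/√3.31)) ≈ 0.7624

By the reflection principle for Brownian motion, P(M_t ≥ a) = 2 · P(B_t ≥ a) for a ≥ 0. Since B_t ~ N(0, t), P(B_t ≥ 0.55) = 1 − Φ(0.55/√t) = 1 − Φ(0.55/√3.31) = 1 − Φ(0.3023). So
  P(M_{3.31} ≥ 0.55) = 2(1 − Φ(0.3023)) ≈ 0.7624.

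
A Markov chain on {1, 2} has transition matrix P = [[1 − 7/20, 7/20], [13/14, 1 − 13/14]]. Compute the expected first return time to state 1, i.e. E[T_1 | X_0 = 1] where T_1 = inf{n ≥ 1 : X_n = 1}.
E[T_1 | X_0 = 1] = 1/π_1 = 179/130

For an irreducible recurrent Markov chain with stationary distribution π, E[T_i | X_0 = i] = 1/π_i (Kac's formula). Here π_1 = (13/14)/(7/20 + 13/14) = (13/14)/(179/140) = 130/179, so E[T_1 | X_0 = 1] = 1/π_1 = (7/20 + 13/14)/(13/14) = (179/140)/(13/14) = 179/130.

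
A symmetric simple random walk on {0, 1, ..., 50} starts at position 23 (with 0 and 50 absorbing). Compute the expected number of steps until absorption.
E[τ | X_0 = 23] = 621

Let v_k = E[τ | X_0 = k]. Boundary: v_0 = v_50 = 0. Recurrence: v_k = 1 + (v_{k-1} + v_{k+1})/2 for 1 ≤ k ≤ 49. The particular solution to v_k − (v_{k-1} + v_{k+1})/2 = 1 is v_k = −k^2. Adding homogeneous solution A + B k and matching boundaries gives v_k = k (50 − k). Substituting k = 23: v_23 = 23 · 27 = 621.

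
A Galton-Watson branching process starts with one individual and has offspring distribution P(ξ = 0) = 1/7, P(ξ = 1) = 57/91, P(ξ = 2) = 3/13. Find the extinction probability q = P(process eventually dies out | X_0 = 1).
q = 13/21

The pgf is f(s) = 1/7 + 57/91·s + 3/13·s². The extinction probability q is the smallest fixed point of f in [0, 1]. Setting s = f(s):
  3/13·s² + (57/91 − 1)·s + 1/7 = 0
  3/13·s² − (1/7 + 3/13)·s + 1/7 = 0
which factors as (s − 1)·(3/13·s − 1/7) = 0, giving roots s = 1 and s = (1/7)/(3/13) = 13/21.
Mean offspring μ = 57/91 + 2·3/13 = 99/91 > 1 (supercritical), so q < 1. The extinction probability is the smaller root: q = (1/7)/(3/13) = 13/21.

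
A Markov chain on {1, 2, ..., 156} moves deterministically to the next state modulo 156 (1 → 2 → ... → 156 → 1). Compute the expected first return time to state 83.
E[T_83 | X_0 = 83] = 156

The chain cycles deterministically, so starting at state 83 it returns in exactly 156 steps. Equivalently, the stationary distribution is uniform π_j = 1/156 for every state j, so by Kac's formula E[T_83] = 1/π_83 = 156.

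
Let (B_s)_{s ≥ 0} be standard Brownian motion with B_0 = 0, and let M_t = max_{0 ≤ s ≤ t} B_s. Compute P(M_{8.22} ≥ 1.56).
P(M_{8.22} ≥ 1.56) = 2·P(B_{8.22} ≥ 1.56) = 2(1 − Φ(1.56/√8.22)) ≈ 0.5864

By the reflection principle for Brownian motion, P(M_t ≥ a) = 2 · P(B_t ≥ a) for a ≥ 0. Since B_t ~ N(0, t), P(B_t ≥ 1.56) = 1 − Φ(1.56/√t) = 1 − Φ(1.56/√8.22) = 1 − Φ(0.5441). So
  P(M_{8.22} ≥ 1.56) = 2(1 − Φ(0.5441)) ≈ 0.5864.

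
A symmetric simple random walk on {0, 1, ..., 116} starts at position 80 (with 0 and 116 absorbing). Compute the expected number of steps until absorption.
E[τ | X_0 = 80] = 2880

Let v_k = E[τ | X_0 = k]. Boundary: v_0 = v_116 = 0. Recurrence: v_k = 1 + (v_{k-1} + v_{k+1})/2 for 1 ≤ k ≤ 115. The particular solution to v_k − (v_{k-1} + v_{k+1})/2 = 1 is v_k = −k^2. Adding homogeneous solution A + B k and matching boundaries gives v_k = k (116 − k). Substituting k = 80: v_80 = 80 · 36 = 2880.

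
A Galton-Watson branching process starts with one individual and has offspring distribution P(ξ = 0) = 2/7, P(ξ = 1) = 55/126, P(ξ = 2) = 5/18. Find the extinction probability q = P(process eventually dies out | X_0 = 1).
q = 1

Mean offspring μ = 0·2/7 + 1·55/126 + 2·5/18 = 125/126 ≤ 1. For μ ≤ 1 with offspring not concentrated at 1, the Galton-Watson process goes extinct almost surely, so q = 1.
(Algebraic check: The pgf is f(s) = 2/7 + 55/126·s + 5/18·s². The extinction probability q is the smallest fixed point of f in [0, 1]. Setting s = f(s):
  5/18·s² + (55/126 − 1)·s + 2/7 = 0
  5/18·s² − (2/7 + 5/18)·s + 2/7 = 0
which factors as (s − 1)·(5/18·s − 2/7) = 0, giving roots s = 1 and s = (2/7)/(5/18) = 36/35. Since 36/35 ≥ 1, the smallest root in [0, 1] is s = 1.)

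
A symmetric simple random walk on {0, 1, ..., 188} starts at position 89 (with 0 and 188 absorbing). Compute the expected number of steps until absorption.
E[τ | X_0 = 89] = 8811

Let v_k = E[τ | X_0 = k]. Boundary: v_0 = v_188 = 0. Recurrence: v_k = 1 + (v_{k-1} + v_{k+1})/2 for 1 ≤ k ≤ 187. The particular solution to v_k − (v_{k-1} + v_{k+1})/2 = 1 is v_k = −k^2. Adding homogeneous solution A + B k and matching boundaries gives v_k = k (188 − k). Substituting k = 89: v_89 = 89 · 99 = 8811.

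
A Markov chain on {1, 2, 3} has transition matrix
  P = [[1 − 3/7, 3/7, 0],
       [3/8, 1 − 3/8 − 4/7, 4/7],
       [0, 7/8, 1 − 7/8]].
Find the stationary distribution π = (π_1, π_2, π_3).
π = (343/991, 392/991, 256/991)

This is a birth-death chain on three states, which satisfies detailed balance: π_1 · P_{12} = π_2 · P_{21} and π_2 · P_{23} = π_3 · P_{32}.
From π_1 · 3/7 = π_2 · 3/8: π_2/π_1 = (3/7)/(3/8) = 8/7.
From π_2 · 4/7 = π_3 · 7/8: π_3/π_2 = (4/7)/(7/8) = 32/49.
Take π_1 proportional to 1; then unnormalized π = (1, 8/7, 256/343). Normalize by dividing by the sum 991/343:
  π = (343/991, 392/991, 256/991).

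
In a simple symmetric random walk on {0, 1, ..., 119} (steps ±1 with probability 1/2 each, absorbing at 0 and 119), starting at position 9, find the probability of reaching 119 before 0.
P(hit 119 before 0) = 9/119

Let u_k = P(hit 119 before 0 | start at k). Then u_0 = 0, u_119 = 1, and u_k = u_{k-1}/2 + u_{k+1}/2 for 1 ≤ k ≤ 118. This harmonic recurrence is solved by u_k = k/119, giving u_9 = 9/119.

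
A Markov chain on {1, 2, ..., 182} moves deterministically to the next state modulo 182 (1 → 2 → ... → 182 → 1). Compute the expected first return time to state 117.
E[T_117 | X_0 = 117] = 182

The chain cycles deterministically, so starting at state 117 it returns in exactly 182 steps. Equivalently, the stationary distribution is uniform π_j = 1/182 for every state j, so by Kac's formula E[T_117] = 1/π_117 = 182.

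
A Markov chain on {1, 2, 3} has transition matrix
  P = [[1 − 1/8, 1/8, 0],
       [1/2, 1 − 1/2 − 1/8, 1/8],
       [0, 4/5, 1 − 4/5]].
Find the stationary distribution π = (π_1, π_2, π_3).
π = (128/165, 32/165, 1/33)

This is a birth-death chain on three states, which satisfies detailed balance: π_1 · P_{12} = π_2 · P_{21} and π_2 · P_{23} = π_3 · P_{32}.
From π_1 · 1/8 = π_2 · 1/2: π_2/π_1 = (1/8)/(1/2) = 1/4.
From π_2 · 1/8 = π_3 · 4/5: π_3/π_2 = (1/8)/(4/5) = 5/32.
Take π_1 proportional to 1; then unnormalized π = (1, 1/4, 5/128). Normalize by dividing by the sum 165/128:
  π = (128/165, 32/165, 1/33).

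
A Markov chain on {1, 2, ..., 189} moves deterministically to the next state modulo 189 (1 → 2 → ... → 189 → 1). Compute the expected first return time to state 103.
E[T_103 | X_0 = 103] = 189

The chain cycles deterministically, so starting at state 103 it returns in exactly 189 steps. Equivalently, the stationary distribution is uniform π_j = 1/189 for every state j, so by Kac's formula E[T_103] = 1/π_103 = 189.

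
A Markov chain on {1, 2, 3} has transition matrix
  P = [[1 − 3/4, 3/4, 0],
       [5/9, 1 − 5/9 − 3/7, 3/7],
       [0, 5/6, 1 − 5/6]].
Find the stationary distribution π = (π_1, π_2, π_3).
π = (700/2131, 945/2131, 486/2131)

This is a birth-death chain on three states, which satisfies detailed balance: π_1 · P_{12} = π_2 · P_{21} and π_2 · P_{23} = π_3 · P_{32}.
From π_1 · 3/4 = π_2 · 5/9: π_2/π_1 = (3/4)/(5/9) = 27/20.
From π_2 · 3/7 = π_3 · 5/6: π_3/π_2 = (3/7)/(5/6) = 18/35.
Take π_1 proportional to 1; then unnormalized π = (1, 27/20, 243/350). Normalize by dividing by the sum 2131/700:
  π = (700/2131, 945/2131, 486/2131).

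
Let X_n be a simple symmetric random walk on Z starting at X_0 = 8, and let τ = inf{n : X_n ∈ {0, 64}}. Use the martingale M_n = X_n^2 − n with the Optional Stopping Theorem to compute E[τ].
E[τ] = 448

M_n = X_n^2 − n is a martingale (since E[X_{n+1}^2 | F_n] = X_n^2 + 1). By OST (τ has finite mean in a bounded region), E[M_τ] = E[M_0] = X_0^2 − 0 = 8^2 = 64. Also E[M_τ] = E[X_τ^2] − E[τ]. The walk exits at 0 or 64, with P(hit 64 first) = 8/64, so E[X_τ^2] = 64^2 · 8/64 + 0 = 512. Thus E[τ] = E[X_τ^2] − E[M_τ] = 512 − 64 = 448 = 8(64 − 8) = 448.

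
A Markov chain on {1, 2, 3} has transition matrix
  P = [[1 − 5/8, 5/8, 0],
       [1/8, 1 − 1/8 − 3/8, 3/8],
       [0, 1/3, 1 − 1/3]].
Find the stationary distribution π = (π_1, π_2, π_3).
π = (8/93, 40/93, 15/31)

This is a birth-death chain on three states, which satisfies detailed balance: π_1 · P_{12} = π_2 · P_{21} and π_2 · P_{23} = π_3 · P_{32}.
From π_1 · 5/8 = π_2 · 1/8: π_2/π_1 = (5/8)/(1/8) = 5.
From π_2 · 3/8 = π_3 · 1/3: π_3/π_2 = (3/8)/(1/3) = 9/8.
Take π_1 proportional to 1; then unnormalized π = (1, 5, 45/8). Normalize by dividing by the sum 93/8:
  π = (8/93, 40/93, 15/31).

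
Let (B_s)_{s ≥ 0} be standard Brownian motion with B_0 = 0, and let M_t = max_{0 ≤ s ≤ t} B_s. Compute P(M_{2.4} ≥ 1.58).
P(M_{2.4} ≥ 1.58) = 2·P(B_{2.4} ≥ 1.58) = 2(1 − Φ(1.58/√2.4)) ≈ 0.3078

By the reflection principle for Brownian motion, P(M_t ≥ a) = 2 · P(B_t ≥ a) for a ≥ 0. Since B_t ~ N(0, t), P(B_t ≥ 1.58) = 1 − Φ(1.58/√t) = 1 − Φ(1.58/√2.4) = 1 − Φ(1.0199). So
  P(M_{2.4} ≥ 1.58) = 2(1 − Φ(1.0199)) ≈ 0.3078.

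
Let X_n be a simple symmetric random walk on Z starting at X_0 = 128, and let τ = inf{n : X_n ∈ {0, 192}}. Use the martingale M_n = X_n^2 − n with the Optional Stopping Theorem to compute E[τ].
E[τ] = 8192

M_n = X_n^2 − n is a martingale (since E[X_{n+1}^2 | F_n] = X_n^2 + 1). By OST (τ has finite mean in a bounded region), E[M_τ] = E[M_0] = X_0^2 − 0 = 128^2 = 16384. Also E[M_τ] = E[X_τ^2] − E[τ]. The walk exits at 0 or 192, with P(hit 192 first) = 128/192, so E[X_τ^2] = 192^2 · 128/192 + 0 = 24576. Thus E[τ] = E[X_τ^2] − E[M_τ] = 24576 − 16384 = 8192 = 128(192 − 128) = 8192.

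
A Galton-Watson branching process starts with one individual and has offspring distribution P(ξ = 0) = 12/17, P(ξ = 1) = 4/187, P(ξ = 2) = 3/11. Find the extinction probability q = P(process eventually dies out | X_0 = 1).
q = 1

Mean offspring μ = 0·12/17 + 1·4/187 + 2·3/11 = 106/187 ≤ 1. For μ ≤ 1 with offspring not concentrated at 1, the Galton-Watson process goes extinct almost surely, so q = 1.
(Algebraic check: The pgf is f(s) = 12/17 + 4/187·s + 3/11·s². The extinction probability q is the smallest fixed point of f in [0, 1]. Setting s = f(s):
  3/11·s² + (4/187 − 1)·s + 12/17 = 0
  3/11·s² − (12/17 + 3/11)·s + 12/17 = 0
which factors as (s − 1)·(3/11·s − 12/17) = 0, giving roots s = 1 and s = (12/17)/(3/11) = 44/17. Since 44/17 ≥ 1, the smallest root in [0, 1] is s = 1.)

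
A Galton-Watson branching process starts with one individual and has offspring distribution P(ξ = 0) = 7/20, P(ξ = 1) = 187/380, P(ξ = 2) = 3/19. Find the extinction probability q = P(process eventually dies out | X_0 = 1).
q = 1

Mean offspring μ = 0·7/20 + 1·187/380 + 2·3/19 = 307/380 ≤ 1. For μ ≤ 1 with offspring not concentrated at 1, the Galton-Watson process goes extinct almost surely, so q = 1.
(Algebraic check: The pgf is f(s) = 7/20 + 187/380·s + 3/19·s². The extinction probability q is the smallest fixed point of f in [0, 1]. Setting s = f(s):
  3/19·s² + (187/380 − 1)·s + 7/20 = 0
  3/19·s² − (7/20 + 3/19)·s + 7/20 = 0
which factors as (s − 1)·(3/19·s − 7/20) = 0, giving roots s = 1 and s = (7/20)/(3/19) = 133/60. Since 133/60 ≥ 1, the smallest root in [0, 1] is s = 1.)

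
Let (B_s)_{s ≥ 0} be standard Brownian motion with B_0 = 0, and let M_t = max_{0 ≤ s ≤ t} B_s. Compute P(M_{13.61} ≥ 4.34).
P(M_{13.61} ≥ 4.34) = 2·P(B_{13.61} ≥ 4.34) = 2(1 − Φ(4.34/√13.61)) ≈ 0.2394

By the reflection principle for Brownian motion, P(M_t ≥ a) = 2 · P(B_t ≥ a) for a ≥ 0. Since B_t ~ N(0, t), P(B_t ≥ 4.34) = 1 − Φ(4.34/√t) = 1 − Φ(4.34/√13.61) = 1 − Φ(1.1764). So
  P(M_{13.61} ≥ 4.34) = 2(1 − Φ(1.1764)) ≈ 0.2394.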